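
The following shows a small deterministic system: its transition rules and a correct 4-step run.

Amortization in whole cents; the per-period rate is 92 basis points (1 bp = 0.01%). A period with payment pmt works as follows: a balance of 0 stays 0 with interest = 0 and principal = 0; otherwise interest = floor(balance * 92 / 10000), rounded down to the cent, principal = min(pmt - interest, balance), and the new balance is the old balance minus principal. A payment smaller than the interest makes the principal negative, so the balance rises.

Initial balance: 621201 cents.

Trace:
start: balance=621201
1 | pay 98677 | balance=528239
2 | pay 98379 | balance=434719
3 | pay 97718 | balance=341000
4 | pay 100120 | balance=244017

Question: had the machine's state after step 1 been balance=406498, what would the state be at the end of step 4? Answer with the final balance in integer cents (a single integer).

state after step 1 := balance=406498
2 | pay 98379 | balance=311858
3 | pay 97718 | balance=217009
4 | pay 100120 | balance=118885

118885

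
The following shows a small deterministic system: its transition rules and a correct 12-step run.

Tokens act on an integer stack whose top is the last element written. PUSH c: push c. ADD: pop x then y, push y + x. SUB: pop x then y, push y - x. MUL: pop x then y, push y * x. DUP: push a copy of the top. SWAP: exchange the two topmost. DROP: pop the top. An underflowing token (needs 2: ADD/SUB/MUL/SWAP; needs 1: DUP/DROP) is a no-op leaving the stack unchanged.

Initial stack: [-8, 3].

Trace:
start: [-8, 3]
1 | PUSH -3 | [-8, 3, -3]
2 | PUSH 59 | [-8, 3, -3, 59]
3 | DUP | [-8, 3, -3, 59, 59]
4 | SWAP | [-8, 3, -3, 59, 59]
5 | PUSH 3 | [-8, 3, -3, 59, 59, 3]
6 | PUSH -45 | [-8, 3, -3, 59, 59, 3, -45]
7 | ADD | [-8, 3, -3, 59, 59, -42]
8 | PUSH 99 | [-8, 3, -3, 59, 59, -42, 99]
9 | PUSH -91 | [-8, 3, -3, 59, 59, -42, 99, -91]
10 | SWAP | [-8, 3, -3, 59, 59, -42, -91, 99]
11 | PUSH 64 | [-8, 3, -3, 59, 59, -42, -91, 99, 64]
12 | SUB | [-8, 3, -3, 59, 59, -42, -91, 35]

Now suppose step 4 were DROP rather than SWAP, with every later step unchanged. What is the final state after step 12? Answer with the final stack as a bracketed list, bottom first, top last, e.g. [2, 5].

(re-executing from step 4 with the substitution; state before step 4: [-8, 3, -3, 59, 59])
4 | DROP | [-8, 3, -3, 59]
5 | PUSH 3 | [-8, 3, -3, 59, 3]
6 | PUSH -45 | [-8, 3, -3, 59, 3, -45]
7 | ADD | [-8, 3, -3, 59, -42]
8 | PUSH 99 | [-8, 3, -3, 59, -42, 99]
9 | PUSH -91 | [-8, 3, -3, 59, -42, 99, -91]
10 | SWAP | [-8, 3, -3, 59, -42, -91, 99]
11 | PUSH 64 | [-8, 3, -3, 59, -42, -91, 99, 64]
12 | SUB | [-8, 3, -3, 59, -42, -91, 35]

[-8, 3, -3, 59, -42, -91, 35]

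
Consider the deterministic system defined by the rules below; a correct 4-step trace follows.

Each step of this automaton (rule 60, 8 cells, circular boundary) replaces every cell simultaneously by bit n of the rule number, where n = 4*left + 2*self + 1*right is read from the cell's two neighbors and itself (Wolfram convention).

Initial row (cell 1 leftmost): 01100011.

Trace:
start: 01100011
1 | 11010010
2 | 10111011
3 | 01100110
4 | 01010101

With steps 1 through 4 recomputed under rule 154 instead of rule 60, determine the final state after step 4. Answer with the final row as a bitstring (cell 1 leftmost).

00110110

(re-executing steps 1..4 under rule 154; state before step 1: 01100011)
1 | 01010110
2 | 10000101
3 | 01001001
4 | 00110110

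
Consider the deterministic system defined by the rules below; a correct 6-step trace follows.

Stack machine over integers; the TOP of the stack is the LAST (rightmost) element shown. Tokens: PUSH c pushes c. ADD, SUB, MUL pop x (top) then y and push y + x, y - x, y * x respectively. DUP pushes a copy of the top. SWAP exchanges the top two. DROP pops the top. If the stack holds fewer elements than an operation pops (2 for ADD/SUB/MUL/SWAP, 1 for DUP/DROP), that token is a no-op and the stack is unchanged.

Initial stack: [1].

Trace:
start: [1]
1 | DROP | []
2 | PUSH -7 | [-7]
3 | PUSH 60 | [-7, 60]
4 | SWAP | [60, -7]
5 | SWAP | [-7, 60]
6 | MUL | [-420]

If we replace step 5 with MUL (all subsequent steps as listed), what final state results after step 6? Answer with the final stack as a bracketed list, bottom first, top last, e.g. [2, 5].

(re-executing from step 5 with the substitution; state before step 5: [60, -7])
5 | MUL | [-420]
6 | MUL | [-420]

[-420]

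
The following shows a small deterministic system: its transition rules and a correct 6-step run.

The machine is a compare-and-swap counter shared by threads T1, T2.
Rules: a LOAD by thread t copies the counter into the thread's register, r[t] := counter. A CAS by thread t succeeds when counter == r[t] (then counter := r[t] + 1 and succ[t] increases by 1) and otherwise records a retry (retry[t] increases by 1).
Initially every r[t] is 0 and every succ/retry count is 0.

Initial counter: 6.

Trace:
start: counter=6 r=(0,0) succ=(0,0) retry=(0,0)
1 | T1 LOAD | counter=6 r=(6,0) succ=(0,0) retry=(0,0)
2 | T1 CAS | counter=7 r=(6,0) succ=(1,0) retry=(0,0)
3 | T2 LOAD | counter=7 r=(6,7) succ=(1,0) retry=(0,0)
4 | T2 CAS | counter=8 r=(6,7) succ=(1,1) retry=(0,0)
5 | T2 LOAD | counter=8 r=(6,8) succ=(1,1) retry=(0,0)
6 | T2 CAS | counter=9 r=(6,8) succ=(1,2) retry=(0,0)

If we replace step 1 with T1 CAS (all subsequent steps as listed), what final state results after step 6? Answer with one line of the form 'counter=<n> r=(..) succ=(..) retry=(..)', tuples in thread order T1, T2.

counter=8 r=(0,7) succ=(0,2) retry=(2,0)

(re-executing from step 1 with the substitution; state before step 1: counter=6 r=(0,0) succ=(0,0) retry=(0,0))
1 | T1 CAS | counter=6 r=(0,0) succ=(0,0) retry=(1,0)
2 | T1 CAS | counter=6 r=(0,0) succ=(0,0) retry=(2,0)
3 | T2 LOAD | counter=6 r=(0,6) succ=(0,0) retry=(2,0)
4 | T2 CAS | counter=7 r=(0,6) succ=(0,1) retry=(2,0)
5 | T2 LOAD | counter=7 r=(0,7) succ=(0,1) retry=(2,0)
6 | T2 CAS | counter=8 r=(0,7) succ=(0,2) retry=(2,0)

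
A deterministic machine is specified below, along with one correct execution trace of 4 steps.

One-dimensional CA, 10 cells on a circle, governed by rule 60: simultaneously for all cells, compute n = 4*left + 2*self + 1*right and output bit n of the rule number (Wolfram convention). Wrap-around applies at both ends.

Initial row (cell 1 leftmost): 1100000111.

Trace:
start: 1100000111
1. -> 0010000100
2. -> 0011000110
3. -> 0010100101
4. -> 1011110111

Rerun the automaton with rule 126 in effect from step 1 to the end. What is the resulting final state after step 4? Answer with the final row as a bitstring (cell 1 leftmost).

(re-executing steps 1..4 under rule 126; state before step 1: 1100000111)
1. -> 0110001100
2. -> 1111011110
3. -> 1001110011
4. -> 1111011110

1111011110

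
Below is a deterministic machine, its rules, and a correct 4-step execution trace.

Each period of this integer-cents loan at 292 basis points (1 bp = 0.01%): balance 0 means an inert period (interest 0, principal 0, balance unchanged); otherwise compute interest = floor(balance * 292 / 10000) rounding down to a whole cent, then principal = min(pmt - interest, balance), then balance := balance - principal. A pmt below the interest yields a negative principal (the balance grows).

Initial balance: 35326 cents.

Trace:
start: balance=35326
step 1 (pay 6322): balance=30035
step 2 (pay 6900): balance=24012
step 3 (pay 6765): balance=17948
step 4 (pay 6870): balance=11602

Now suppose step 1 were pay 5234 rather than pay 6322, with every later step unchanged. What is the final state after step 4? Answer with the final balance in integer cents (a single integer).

(re-executing from step 1 with the substitution; state before step 1: balance=35326)
step 1 (pay 5234): balance=31123
step 2 (pay 6900): balance=25131
step 3 (pay 6765): balance=19099
step 4 (pay 6870): balance=12786

12786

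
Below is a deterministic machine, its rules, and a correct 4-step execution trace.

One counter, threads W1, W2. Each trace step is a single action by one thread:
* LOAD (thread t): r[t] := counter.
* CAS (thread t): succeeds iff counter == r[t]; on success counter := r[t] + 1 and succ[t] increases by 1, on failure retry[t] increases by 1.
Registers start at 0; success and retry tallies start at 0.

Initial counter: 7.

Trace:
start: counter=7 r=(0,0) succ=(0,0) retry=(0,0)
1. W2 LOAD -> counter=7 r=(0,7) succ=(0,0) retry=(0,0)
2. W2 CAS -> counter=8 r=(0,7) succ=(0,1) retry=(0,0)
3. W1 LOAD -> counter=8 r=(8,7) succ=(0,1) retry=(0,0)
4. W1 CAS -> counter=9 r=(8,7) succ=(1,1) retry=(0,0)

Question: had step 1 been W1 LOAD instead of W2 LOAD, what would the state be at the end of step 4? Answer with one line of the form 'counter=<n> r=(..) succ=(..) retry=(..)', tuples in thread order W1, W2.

counter=8 r=(7,0) succ=(1,0) retry=(0,1)

(re-executing from step 1 with the substitution; state before step 1: counter=7 r=(0,0) succ=(0,0) retry=(0,0))
1. W1 LOAD -> counter=7 r=(7,0) succ=(0,0) retry=(0,0)
2. W2 CAS -> counter=7 r=(7,0) succ=(0,0) retry=(0,1)
3. W1 LOAD -> counter=7 r=(7,0) succ=(0,0) retry=(0,1)
4. W1 CAS -> counter=8 r=(7,0) succ=(1,0) retry=(0,1)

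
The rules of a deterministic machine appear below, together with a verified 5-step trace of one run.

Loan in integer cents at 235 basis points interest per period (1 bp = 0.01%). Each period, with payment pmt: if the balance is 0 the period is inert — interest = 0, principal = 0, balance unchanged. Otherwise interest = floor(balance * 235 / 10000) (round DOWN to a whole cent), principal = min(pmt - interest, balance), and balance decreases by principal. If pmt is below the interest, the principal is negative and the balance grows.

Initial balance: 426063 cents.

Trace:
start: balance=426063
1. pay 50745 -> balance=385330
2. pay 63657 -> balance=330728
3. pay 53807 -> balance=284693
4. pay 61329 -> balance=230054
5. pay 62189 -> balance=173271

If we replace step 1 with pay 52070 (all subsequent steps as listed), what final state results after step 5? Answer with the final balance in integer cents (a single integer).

(re-executing from step 1 with the substitution; state before step 1: balance=426063)
1. pay 52070 -> balance=384005
2. pay 63657 -> balance=329372
3. pay 53807 -> balance=283305
4. pay 61329 -> balance=228633
5. pay 62189 -> balance=171816

171816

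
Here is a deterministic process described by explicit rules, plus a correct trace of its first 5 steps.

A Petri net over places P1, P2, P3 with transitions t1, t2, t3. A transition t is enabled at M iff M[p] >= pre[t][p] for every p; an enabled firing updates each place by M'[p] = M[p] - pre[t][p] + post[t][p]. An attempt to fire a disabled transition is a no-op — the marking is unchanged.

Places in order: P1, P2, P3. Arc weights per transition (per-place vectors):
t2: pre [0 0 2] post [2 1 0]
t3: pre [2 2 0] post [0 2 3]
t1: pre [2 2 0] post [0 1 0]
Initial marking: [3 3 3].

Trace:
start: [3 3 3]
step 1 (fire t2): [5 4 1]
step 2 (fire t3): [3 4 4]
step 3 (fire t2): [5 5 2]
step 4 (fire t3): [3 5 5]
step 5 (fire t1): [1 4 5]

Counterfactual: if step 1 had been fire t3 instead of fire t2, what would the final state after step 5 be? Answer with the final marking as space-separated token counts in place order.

(re-executing from step 1 with the substitution; state before step 1: [3 3 3])
step 1 (fire t3): [1 3 6]
step 2 (fire t3): [1 3 6]
step 3 (fire t2): [3 4 4]
step 4 (fire t3): [1 4 7]
step 5 (fire t1): [1 4 7]

1 4 7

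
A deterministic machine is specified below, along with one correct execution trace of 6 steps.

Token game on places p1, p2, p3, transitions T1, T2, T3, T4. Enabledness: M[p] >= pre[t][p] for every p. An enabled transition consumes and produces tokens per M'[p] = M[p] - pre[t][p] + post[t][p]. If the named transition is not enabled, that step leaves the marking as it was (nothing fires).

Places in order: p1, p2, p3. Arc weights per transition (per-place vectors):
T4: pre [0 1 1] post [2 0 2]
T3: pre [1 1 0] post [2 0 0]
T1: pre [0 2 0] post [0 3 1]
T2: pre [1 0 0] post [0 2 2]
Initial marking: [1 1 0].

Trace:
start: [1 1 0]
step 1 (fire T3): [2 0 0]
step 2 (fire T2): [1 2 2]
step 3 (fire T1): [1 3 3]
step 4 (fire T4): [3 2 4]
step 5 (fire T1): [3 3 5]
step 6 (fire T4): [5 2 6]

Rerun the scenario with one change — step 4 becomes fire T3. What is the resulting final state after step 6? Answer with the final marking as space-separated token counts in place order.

(re-executing from step 4 with the substitution; state before step 4: [1 3 3])
step 4 (fire T3): [2 2 3]
step 5 (fire T1): [2 3 4]
step 6 (fire T4): [4 2 5]

4 2 5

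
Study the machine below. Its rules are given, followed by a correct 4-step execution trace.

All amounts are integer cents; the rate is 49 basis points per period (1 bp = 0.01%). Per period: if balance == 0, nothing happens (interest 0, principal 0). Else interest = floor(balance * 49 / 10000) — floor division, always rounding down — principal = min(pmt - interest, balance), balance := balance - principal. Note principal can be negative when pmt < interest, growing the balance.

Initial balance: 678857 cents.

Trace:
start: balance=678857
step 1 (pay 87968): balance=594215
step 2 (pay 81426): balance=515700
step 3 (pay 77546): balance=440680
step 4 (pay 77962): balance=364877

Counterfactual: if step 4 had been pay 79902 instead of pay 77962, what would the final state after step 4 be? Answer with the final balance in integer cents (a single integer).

(re-executing from step 4 with the substitution; state before step 4: balance=440680)
step 4 (pay 79902): balance=362937

362937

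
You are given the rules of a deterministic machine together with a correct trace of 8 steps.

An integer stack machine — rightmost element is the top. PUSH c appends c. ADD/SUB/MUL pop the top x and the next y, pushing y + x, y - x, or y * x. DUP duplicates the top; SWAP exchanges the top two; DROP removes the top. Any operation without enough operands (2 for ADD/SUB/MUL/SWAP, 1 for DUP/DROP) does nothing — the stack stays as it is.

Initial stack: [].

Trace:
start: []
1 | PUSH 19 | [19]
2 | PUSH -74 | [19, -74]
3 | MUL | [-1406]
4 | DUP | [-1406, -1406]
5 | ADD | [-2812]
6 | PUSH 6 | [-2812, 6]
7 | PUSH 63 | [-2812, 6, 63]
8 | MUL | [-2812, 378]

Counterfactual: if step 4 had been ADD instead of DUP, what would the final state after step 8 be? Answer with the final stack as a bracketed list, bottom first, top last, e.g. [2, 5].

[-1406, 378]

(re-executing from step 4 with the substitution; state before step 4: [-1406])
4 | ADD | [-1406]
5 | ADD | [-1406]
6 | PUSH 6 | [-1406, 6]
7 | PUSH 63 | [-1406, 6, 63]
8 | MUL | [-1406, 378]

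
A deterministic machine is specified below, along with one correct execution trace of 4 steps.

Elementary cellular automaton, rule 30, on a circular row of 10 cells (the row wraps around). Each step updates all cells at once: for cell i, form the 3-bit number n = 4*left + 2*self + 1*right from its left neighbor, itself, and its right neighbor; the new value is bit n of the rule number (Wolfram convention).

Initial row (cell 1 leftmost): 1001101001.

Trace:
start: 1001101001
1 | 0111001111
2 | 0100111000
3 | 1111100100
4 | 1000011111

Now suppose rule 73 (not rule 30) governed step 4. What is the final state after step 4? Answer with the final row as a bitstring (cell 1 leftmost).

(re-executing step 4 under rule 73; state before step 4: 1111100100)
4 | 1000100000

1000100000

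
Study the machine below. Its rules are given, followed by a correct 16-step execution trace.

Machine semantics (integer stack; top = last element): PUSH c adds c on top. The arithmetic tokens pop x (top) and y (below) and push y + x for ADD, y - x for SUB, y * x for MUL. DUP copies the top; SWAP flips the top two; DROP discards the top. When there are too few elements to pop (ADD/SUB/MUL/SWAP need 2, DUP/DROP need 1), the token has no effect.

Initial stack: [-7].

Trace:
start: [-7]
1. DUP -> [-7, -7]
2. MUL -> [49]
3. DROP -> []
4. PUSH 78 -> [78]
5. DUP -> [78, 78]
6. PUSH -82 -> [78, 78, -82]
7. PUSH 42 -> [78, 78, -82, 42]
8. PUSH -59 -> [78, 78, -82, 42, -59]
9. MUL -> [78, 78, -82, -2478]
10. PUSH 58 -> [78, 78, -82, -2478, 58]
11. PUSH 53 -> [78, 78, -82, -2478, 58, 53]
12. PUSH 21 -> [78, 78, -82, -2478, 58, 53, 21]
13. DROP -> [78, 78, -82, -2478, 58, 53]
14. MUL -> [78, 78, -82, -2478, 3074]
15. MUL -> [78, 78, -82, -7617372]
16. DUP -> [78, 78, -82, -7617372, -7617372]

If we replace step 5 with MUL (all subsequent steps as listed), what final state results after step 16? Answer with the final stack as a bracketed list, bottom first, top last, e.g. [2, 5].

(re-executing from step 5 with the substitution; state before step 5: [78])
5. MUL -> [78]
6. PUSH -82 -> [78, -82]
7. PUSH 42 -> [78, -82, 42]
8. PUSH -59 -> [78, -82, 42, -59]
9. MUL -> [78, -82, -2478]
10. PUSH 58 -> [78, -82, -2478, 58]
11. PUSH 53 -> [78, -82, -2478, 58, 53]
12. PUSH 21 -> [78, -82, -2478, 58, 53, 21]
13. DROP -> [78, -82, -2478, 58, 53]
14. MUL -> [78, -82, -2478, 3074]
15. MUL -> [78, -82, -7617372]
16. DUP -> [78, -82, -7617372, -7617372]

[78, -82, -7617372, -7617372]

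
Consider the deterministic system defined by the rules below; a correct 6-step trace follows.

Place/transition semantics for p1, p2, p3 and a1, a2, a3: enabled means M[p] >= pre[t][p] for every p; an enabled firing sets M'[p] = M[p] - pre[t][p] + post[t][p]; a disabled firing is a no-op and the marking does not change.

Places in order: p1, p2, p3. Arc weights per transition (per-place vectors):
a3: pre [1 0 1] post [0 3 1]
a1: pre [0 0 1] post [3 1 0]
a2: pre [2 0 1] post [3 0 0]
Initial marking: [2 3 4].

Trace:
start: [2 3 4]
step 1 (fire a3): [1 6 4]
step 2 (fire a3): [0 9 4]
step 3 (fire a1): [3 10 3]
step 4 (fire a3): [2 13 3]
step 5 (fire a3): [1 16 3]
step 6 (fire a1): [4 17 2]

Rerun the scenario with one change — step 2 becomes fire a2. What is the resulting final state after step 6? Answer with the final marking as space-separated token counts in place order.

(re-executing from step 2 with the substitution; state before step 2: [1 6 4])
step 2 (fire a2): [1 6 4]
step 3 (fire a1): [4 7 3]
step 4 (fire a3): [3 10 3]
step 5 (fire a3): [2 13 3]
step 6 (fire a1): [5 14 2]

5 14 2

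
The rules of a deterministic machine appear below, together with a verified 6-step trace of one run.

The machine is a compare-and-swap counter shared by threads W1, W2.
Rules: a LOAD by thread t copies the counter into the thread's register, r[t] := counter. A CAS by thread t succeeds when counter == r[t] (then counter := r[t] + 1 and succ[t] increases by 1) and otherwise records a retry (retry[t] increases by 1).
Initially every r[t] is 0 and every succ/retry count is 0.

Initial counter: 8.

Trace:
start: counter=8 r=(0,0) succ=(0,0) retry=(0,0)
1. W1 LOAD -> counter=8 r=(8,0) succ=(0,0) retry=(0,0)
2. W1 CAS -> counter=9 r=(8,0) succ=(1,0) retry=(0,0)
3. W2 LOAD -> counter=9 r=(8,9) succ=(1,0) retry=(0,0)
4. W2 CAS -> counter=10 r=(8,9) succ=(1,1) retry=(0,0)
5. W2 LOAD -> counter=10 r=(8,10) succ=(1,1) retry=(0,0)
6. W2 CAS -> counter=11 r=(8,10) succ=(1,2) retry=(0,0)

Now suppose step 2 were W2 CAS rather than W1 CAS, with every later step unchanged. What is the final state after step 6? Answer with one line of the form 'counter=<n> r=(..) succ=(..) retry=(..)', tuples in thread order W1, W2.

(re-executing from step 2 with the substitution; state before step 2: counter=8 r=(8,0) succ=(0,0) retry=(0,0))
2. W2 CAS -> counter=8 r=(8,0) succ=(0,0) retry=(0,1)
3. W2 LOAD -> counter=8 r=(8,8) succ=(0,0) retry=(0,1)
4. W2 CAS -> counter=9 r=(8,8) succ=(0,1) retry=(0,1)
5. W2 LOAD -> counter=9 r=(8,9) succ=(0,1) retry=(0,1)
6. W2 CAS -> counter=10 r=(8,9) succ=(0,2) retry=(0,1)

counter=10 r=(8,9) succ=(0,2) retry=(0,1)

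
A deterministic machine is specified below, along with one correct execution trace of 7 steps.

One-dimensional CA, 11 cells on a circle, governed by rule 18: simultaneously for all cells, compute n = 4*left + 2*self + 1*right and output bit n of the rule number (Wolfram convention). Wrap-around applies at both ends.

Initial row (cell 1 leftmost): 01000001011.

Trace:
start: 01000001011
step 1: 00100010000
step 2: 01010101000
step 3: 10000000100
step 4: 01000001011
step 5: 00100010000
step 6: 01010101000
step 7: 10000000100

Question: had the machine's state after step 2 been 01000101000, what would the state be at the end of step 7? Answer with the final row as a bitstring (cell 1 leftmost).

state after step 2 := 01000101000
step 3: 10101000100
step 4: 00000101011
step 5: 10001000000
step 6: 01010100001
step 7: 00000010010

00000010010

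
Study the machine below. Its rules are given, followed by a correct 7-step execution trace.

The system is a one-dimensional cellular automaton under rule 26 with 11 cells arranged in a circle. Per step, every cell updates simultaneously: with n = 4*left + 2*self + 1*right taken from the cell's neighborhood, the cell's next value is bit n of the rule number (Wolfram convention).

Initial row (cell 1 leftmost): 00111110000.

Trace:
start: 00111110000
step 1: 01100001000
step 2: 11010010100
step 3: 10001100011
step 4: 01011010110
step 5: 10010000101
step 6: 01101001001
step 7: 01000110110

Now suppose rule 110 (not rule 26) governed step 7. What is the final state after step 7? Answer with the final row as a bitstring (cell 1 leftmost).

11111011011

(re-executing step 7 under rule 110; state before step 7: 01101001001)
step 7: 11111011011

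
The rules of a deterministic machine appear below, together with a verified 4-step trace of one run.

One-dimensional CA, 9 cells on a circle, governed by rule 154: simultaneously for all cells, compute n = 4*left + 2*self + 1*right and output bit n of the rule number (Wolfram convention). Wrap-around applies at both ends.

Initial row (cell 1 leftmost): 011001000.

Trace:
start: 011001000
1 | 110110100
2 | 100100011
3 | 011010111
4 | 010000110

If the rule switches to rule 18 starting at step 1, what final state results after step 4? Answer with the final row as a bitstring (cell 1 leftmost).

(re-executing steps 1..4 under rule 18; state before step 1: 011001000)
1 | 100110100
2 | 011000011
3 | 000100100
4 | 001011010

001011010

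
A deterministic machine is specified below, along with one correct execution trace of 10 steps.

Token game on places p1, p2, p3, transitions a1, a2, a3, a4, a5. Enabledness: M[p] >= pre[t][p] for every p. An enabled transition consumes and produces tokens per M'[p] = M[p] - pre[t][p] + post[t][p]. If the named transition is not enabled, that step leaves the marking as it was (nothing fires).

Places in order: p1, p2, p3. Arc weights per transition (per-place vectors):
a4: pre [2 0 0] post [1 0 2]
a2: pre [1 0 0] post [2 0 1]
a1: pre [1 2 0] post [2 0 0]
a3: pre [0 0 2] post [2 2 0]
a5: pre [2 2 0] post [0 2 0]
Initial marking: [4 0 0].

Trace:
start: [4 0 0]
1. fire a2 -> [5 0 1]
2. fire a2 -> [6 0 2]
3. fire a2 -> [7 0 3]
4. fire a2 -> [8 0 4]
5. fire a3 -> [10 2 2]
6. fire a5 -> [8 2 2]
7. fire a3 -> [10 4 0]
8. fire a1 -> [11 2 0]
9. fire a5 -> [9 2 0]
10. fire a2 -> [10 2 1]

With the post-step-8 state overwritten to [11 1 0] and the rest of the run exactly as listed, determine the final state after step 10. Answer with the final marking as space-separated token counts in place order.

12 1 1

state after step 8 := [11 1 0]
9. fire a5 -> [11 1 0]
10. fire a2 -> [12 1 1]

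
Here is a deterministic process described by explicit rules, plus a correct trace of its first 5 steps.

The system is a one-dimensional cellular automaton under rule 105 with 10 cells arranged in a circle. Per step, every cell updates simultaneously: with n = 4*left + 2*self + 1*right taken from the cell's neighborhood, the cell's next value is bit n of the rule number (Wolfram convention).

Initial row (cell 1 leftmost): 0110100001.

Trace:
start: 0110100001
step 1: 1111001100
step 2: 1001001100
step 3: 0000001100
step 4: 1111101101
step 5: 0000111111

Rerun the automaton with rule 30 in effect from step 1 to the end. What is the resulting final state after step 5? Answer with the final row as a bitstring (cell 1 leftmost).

(re-executing steps 1..5 under rule 30; state before step 1: 0110100001)
step 1: 0100110011
step 2: 0111101110
step 3: 1100001001
step 4: 0010011111
step 5: 1111110000

1111110000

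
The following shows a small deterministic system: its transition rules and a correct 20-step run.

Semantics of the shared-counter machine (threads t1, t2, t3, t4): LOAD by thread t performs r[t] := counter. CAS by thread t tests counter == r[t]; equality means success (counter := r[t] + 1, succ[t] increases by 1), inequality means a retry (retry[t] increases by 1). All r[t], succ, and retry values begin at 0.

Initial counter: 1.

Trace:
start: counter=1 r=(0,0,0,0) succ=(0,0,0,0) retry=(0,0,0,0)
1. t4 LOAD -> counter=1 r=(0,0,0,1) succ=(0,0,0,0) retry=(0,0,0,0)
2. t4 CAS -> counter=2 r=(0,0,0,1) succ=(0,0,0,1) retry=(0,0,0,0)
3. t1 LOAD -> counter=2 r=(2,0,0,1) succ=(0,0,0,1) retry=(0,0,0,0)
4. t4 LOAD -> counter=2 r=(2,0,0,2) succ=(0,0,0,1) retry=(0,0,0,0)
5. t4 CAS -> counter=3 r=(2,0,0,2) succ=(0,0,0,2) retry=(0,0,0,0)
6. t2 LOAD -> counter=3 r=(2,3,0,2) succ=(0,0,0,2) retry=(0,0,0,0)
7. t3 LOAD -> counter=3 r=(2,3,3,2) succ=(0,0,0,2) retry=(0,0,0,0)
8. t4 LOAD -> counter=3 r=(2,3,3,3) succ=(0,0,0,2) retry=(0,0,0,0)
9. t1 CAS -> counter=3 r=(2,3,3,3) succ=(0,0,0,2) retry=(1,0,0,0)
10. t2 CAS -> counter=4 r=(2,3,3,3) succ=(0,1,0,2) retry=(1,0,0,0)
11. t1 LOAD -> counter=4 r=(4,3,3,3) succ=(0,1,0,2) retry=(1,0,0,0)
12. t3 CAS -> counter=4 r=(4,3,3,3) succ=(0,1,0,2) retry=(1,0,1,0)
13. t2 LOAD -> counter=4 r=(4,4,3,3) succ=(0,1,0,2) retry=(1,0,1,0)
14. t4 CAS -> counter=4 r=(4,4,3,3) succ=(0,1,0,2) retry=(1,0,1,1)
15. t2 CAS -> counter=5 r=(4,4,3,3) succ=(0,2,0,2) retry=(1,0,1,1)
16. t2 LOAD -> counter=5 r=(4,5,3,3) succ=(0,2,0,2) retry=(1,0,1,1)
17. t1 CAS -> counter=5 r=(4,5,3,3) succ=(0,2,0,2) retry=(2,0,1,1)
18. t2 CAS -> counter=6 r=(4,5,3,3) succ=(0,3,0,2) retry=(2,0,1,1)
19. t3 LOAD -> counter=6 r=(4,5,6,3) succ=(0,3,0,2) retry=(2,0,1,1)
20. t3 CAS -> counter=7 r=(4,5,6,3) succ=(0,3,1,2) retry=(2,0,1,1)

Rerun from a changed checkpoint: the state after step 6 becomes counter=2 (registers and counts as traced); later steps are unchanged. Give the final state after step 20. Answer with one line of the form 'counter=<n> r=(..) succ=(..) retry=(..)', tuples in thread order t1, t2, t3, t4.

state after step 6 := counter=2 r=(2,3,0,2) succ=(0,0,0,2) retry=(0,0,0,0)
7. t3 LOAD -> counter=2 r=(2,3,2,2) succ=(0,0,0,2) retry=(0,0,0,0)
8. t4 LOAD -> counter=2 r=(2,3,2,2) succ=(0,0,0,2) retry=(0,0,0,0)
9. t1 CAS -> counter=3 r=(2,3,2,2) succ=(1,0,0,2) retry=(0,0,0,0)
10. t2 CAS -> counter=4 r=(2,3,2,2) succ=(1,1,0,2) retry=(0,0,0,0)
11. t1 LOAD -> counter=4 r=(4,3,2,2) succ=(1,1,0,2) retry=(0,0,0,0)
12. t3 CAS -> counter=4 r=(4,3,2,2) succ=(1,1,0,2) retry=(0,0,1,0)
13. t2 LOAD -> counter=4 r=(4,4,2,2) succ=(1,1,0,2) retry=(0,0,1,0)
14. t4 CAS -> counter=4 r=(4,4,2,2) succ=(1,1,0,2) retry=(0,0,1,1)
15. t2 CAS -> counter=5 r=(4,4,2,2) succ=(1,2,0,2) retry=(0,0,1,1)
16. t2 LOAD -> counter=5 r=(4,5,2,2) succ=(1,2,0,2) retry=(0,0,1,1)
17. t1 CAS -> counter=5 r=(4,5,2,2) succ=(1,2,0,2) retry=(1,0,1,1)
18. t2 CAS -> counter=6 r=(4,5,2,2) succ=(1,3,0,2) retry=(1,0,1,1)
19. t3 LOAD -> counter=6 r=(4,5,6,2) succ=(1,3,0,2) retry=(1,0,1,1)
20. t3 CAS -> counter=7 r=(4,5,6,2) succ=(1,3,1,2) retry=(1,0,1,1)

counter=7 r=(4,5,6,2) succ=(1,3,1,2) retry=(1,0,1,1)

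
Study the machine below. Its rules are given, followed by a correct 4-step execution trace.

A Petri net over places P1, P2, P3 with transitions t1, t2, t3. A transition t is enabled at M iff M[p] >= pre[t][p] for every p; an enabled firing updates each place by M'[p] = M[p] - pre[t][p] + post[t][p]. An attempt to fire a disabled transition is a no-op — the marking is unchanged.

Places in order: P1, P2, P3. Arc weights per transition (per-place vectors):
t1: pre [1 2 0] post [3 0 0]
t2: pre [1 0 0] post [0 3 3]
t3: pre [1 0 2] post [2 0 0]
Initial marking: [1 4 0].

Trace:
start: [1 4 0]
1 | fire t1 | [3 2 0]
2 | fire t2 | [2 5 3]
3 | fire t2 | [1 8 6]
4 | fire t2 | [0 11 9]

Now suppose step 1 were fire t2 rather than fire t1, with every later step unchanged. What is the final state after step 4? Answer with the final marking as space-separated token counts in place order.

0 7 3

(re-executing from step 1 with the substitution; state before step 1: [1 4 0])
1 | fire t2 | [0 7 3]
2 | fire t2 | [0 7 3]
3 | fire t2 | [0 7 3]
4 | fire t2 | [0 7 3]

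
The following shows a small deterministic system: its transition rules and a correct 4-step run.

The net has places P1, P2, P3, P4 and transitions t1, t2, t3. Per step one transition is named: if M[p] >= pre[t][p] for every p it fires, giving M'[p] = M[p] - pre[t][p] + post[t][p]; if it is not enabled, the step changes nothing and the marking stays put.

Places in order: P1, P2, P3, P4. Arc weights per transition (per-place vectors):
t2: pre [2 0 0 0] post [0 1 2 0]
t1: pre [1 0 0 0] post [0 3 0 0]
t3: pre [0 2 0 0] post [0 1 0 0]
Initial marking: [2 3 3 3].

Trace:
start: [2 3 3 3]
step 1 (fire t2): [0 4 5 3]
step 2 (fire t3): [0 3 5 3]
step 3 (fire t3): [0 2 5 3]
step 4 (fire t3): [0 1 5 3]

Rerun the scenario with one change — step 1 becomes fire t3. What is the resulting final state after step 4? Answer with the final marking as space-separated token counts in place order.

(re-executing from step 1 with the substitution; state before step 1: [2 3 3 3])
step 1 (fire t3): [2 2 3 3]
step 2 (fire t3): [2 1 3 3]
step 3 (fire t3): [2 1 3 3]
step 4 (fire t3): [2 1 3 3]

2 1 3 3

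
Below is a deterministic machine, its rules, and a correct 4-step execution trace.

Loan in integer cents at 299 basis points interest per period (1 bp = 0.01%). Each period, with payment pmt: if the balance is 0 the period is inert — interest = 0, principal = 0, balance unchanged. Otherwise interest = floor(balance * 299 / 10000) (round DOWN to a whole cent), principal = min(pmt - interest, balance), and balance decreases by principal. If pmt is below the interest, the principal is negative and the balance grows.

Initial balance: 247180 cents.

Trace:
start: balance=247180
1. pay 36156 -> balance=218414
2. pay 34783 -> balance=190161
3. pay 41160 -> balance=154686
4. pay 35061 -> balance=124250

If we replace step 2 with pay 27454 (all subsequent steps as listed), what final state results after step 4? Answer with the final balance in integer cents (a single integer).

132023

(re-executing from step 2 with the substitution; state before step 2: balance=218414)
2. pay 27454 -> balance=197490
3. pay 41160 -> balance=162234
4. pay 35061 -> balance=132023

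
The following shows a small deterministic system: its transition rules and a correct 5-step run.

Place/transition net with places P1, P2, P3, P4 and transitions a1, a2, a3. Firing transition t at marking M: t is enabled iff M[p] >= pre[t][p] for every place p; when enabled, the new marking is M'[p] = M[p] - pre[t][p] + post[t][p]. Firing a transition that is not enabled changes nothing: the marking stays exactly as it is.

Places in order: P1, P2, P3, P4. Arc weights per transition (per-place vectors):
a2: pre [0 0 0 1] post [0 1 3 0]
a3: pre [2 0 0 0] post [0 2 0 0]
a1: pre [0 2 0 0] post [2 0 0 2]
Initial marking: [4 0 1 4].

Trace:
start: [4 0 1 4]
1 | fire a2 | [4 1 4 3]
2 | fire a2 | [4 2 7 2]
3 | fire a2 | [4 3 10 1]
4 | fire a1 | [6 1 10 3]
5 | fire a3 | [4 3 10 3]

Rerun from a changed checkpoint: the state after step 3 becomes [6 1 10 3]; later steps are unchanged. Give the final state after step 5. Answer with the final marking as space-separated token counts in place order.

state after step 3 := [6 1 10 3]
4 | fire a1 | [6 1 10 3]
5 | fire a3 | [4 3 10 3]

4 3 10 3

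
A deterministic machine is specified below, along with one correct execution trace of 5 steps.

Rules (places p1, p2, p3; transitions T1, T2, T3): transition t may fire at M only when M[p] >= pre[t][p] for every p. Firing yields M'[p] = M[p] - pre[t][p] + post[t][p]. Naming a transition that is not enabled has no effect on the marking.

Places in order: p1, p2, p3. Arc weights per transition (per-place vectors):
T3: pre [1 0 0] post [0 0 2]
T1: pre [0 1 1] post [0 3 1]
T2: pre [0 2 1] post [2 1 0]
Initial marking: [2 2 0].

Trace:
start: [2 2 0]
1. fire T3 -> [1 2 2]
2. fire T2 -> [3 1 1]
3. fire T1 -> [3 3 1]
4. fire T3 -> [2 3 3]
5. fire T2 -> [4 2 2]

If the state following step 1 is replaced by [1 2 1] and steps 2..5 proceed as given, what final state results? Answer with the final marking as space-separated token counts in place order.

state after step 1 := [1 2 1]
2. fire T2 -> [3 1 0]
3. fire T1 -> [3 1 0]
4. fire T3 -> [2 1 2]
5. fire T2 -> [2 1 2]

2 1 2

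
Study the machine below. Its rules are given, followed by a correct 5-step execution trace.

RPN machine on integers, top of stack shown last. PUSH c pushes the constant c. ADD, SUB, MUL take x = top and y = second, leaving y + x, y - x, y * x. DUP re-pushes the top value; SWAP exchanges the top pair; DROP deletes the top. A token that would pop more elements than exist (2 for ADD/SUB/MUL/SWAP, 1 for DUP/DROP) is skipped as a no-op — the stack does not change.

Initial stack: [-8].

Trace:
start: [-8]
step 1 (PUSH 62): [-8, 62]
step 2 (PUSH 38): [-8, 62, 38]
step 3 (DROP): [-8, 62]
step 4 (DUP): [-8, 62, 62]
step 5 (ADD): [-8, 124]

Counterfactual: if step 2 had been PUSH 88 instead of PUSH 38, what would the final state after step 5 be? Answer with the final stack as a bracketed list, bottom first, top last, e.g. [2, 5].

(re-executing from step 2 with the substitution; state before step 2: [-8, 62])
step 2 (PUSH 88): [-8, 62, 88]
step 3 (DROP): [-8, 62]
step 4 (DUP): [-8, 62, 62]
step 5 (ADD): [-8, 124]

[-8, 124]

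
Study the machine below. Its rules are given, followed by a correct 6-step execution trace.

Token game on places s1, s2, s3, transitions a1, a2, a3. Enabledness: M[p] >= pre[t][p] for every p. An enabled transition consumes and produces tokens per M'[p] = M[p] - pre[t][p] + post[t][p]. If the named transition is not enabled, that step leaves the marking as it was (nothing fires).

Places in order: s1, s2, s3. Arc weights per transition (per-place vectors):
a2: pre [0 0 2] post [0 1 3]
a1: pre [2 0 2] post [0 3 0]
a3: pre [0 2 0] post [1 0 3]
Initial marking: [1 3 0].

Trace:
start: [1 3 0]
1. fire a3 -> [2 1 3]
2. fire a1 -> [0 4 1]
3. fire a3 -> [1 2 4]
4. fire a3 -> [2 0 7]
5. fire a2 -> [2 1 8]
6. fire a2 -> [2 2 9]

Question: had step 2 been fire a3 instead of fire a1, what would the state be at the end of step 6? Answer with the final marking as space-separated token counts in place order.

2 3 5

(re-executing from step 2 with the substitution; state before step 2: [2 1 3])
2. fire a3 -> [2 1 3]
3. fire a3 -> [2 1 3]
4. fire a3 -> [2 1 3]
5. fire a2 -> [2 2 4]
6. fire a2 -> [2 3 5]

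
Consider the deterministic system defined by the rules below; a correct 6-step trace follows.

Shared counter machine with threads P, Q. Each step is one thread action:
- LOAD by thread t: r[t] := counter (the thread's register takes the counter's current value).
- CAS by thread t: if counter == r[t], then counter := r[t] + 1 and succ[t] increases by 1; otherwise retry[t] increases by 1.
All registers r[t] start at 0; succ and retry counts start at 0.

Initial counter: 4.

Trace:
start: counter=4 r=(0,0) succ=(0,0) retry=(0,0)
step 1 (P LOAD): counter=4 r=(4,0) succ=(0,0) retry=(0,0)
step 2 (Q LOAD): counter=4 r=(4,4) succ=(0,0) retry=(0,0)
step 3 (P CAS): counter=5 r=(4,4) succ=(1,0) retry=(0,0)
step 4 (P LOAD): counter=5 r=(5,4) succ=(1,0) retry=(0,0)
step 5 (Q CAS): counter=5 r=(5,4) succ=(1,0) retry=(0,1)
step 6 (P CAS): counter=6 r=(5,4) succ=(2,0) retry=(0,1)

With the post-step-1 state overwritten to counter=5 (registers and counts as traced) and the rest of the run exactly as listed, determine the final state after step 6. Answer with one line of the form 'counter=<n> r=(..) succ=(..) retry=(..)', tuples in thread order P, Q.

state after step 1 := counter=5 r=(4,0) succ=(0,0) retry=(0,0)
step 2 (Q LOAD): counter=5 r=(4,5) succ=(0,0) retry=(0,0)
step 3 (P CAS): counter=5 r=(4,5) succ=(0,0) retry=(1,0)
step 4 (P LOAD): counter=5 r=(5,5) succ=(0,0) retry=(1,0)
step 5 (Q CAS): counter=6 r=(5,5) succ=(0,1) retry=(1,0)
step 6 (P CAS): counter=6 r=(5,5) succ=(0,1) retry=(2,0)

counter=6 r=(5,5) succ=(0,1) retry=(2,0)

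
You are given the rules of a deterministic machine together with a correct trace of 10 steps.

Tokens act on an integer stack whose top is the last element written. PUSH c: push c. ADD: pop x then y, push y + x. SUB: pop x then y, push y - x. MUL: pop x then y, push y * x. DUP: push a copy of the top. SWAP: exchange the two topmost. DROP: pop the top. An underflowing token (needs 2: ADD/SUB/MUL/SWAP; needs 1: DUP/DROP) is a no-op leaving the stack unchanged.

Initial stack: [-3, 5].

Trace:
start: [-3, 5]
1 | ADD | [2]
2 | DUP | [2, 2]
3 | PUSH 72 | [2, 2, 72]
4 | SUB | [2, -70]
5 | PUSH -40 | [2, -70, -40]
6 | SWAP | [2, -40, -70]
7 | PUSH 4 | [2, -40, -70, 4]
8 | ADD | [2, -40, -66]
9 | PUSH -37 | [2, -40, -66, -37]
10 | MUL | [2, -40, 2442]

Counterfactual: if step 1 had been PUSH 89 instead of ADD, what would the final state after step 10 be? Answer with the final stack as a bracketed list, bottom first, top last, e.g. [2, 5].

(re-executing from step 1 with the substitution; state before step 1: [-3, 5])
1 | PUSH 89 | [-3, 5, 89]
2 | DUP | [-3, 5, 89, 89]
3 | PUSH 72 | [-3, 5, 89, 89, 72]
4 | SUB | [-3, 5, 89, 17]
5 | PUSH -40 | [-3, 5, 89, 17, -40]
6 | SWAP | [-3, 5, 89, -40, 17]
7 | PUSH 4 | [-3, 5, 89, -40, 17, 4]
8 | ADD | [-3, 5, 89, -40, 21]
9 | PUSH -37 | [-3, 5, 89, -40, 21, -37]
10 | MUL | [-3, 5, 89, -40, -777]

[-3, 5, 89, -40, -777]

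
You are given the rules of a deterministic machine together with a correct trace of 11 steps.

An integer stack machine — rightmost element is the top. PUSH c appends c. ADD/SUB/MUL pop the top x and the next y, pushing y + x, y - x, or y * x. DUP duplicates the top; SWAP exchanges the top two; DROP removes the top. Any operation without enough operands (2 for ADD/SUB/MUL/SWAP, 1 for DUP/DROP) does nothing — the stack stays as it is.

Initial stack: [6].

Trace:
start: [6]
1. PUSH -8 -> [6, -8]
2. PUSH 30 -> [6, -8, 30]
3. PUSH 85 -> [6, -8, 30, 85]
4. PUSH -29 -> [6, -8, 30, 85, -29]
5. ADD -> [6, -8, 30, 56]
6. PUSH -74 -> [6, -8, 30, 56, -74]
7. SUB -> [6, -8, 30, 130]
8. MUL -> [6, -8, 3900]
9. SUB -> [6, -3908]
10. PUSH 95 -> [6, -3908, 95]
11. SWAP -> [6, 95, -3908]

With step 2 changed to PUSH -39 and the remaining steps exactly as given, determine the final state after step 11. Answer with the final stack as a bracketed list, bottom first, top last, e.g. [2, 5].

(re-executing from step 2 with the substitution; state before step 2: [6, -8])
2. PUSH -39 -> [6, -8, -39]
3. PUSH 85 -> [6, -8, -39, 85]
4. PUSH -29 -> [6, -8, -39, 85, -29]
5. ADD -> [6, -8, -39, 56]
6. PUSH -74 -> [6, -8, -39, 56, -74]
7. SUB -> [6, -8, -39, 130]
8. MUL -> [6, -8, -5070]
9. SUB -> [6, 5062]
10. PUSH 95 -> [6, 5062, 95]
11. SWAP -> [6, 95, 5062]

[6, 95, 5062]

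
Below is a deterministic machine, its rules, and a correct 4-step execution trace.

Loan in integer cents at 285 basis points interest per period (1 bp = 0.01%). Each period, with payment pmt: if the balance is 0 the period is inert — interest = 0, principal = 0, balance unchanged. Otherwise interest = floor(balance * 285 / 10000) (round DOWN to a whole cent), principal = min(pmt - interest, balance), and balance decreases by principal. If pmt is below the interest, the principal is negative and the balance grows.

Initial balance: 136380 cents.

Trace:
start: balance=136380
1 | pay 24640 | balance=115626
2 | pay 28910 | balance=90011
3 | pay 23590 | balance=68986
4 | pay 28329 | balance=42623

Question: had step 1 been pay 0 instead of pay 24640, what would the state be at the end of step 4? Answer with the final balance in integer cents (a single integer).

(re-executing from step 1 with the substitution; state before step 1: balance=136380)
1 | pay 0 | balance=140266
2 | pay 28910 | balance=115353
3 | pay 23590 | balance=95050
4 | pay 28329 | balance=69429

69429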